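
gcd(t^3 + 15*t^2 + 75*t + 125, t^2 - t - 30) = t + 5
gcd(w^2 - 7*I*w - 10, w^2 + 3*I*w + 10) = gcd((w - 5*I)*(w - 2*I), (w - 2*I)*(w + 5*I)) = w - 2*I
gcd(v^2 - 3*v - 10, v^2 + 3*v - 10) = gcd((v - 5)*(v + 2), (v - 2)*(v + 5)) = 1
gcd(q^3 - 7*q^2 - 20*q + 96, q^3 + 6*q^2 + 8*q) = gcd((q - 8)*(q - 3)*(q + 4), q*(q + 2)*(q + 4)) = q + 4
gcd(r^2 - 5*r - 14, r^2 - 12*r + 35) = r - 7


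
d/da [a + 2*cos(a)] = 1 - 2*sin(a)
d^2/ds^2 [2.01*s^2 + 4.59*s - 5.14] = 4.02000000000000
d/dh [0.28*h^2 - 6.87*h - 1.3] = 0.56*h - 6.87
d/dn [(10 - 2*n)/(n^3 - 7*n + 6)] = 2*(-n^3 + 7*n + (n - 5)*(3*n^2 - 7) - 6)/(n^3 - 7*n + 6)^2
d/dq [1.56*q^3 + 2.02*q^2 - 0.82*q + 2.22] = 4.68*q^2 + 4.04*q - 0.82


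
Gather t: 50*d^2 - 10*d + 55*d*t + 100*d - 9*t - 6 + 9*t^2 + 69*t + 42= 50*d^2 + 90*d + 9*t^2 + t*(55*d + 60) + 36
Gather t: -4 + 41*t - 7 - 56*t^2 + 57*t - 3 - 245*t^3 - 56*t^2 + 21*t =-245*t^3 - 112*t^2 + 119*t - 14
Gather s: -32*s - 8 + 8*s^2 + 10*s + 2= 8*s^2 - 22*s - 6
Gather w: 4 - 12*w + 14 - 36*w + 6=24 - 48*w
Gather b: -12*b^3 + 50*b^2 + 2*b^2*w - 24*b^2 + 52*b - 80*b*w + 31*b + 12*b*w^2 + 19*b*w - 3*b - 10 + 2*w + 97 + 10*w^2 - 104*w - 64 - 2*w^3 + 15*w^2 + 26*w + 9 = -12*b^3 + b^2*(2*w + 26) + b*(12*w^2 - 61*w + 80) - 2*w^3 + 25*w^2 - 76*w + 32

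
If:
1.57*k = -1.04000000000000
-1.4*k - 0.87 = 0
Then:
No Solution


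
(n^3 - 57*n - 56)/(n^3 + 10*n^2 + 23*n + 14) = (n - 8)/(n + 2)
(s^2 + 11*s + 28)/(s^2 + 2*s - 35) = (s + 4)/(s - 5)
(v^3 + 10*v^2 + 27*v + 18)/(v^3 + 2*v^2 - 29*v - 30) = (v + 3)/(v - 5)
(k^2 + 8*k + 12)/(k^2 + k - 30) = (k + 2)/(k - 5)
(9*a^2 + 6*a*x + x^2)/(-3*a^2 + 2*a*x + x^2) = (3*a + x)/(-a + x)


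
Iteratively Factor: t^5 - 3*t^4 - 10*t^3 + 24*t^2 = (t)*(t^4 - 3*t^3 - 10*t^2 + 24*t) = t^2*(t^3 - 3*t^2 - 10*t + 24) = t^2*(t - 4)*(t^2 + t - 6) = t^2*(t - 4)*(t + 3)*(t - 2)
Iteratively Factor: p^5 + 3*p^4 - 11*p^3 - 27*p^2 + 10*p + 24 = (p + 1)*(p^4 + 2*p^3 - 13*p^2 - 14*p + 24) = (p - 1)*(p + 1)*(p^3 + 3*p^2 - 10*p - 24) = (p - 1)*(p + 1)*(p + 4)*(p^2 - p - 6) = (p - 1)*(p + 1)*(p + 2)*(p + 4)*(p - 3)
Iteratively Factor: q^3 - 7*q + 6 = (q - 2)*(q^2 + 2*q - 3) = (q - 2)*(q - 1)*(q + 3)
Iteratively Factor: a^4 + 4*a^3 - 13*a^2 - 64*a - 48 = (a + 4)*(a^3 - 13*a - 12) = (a - 4)*(a + 4)*(a^2 + 4*a + 3) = (a - 4)*(a + 1)*(a + 4)*(a + 3)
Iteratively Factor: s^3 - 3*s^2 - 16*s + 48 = (s - 3)*(s^2 - 16) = (s - 3)*(s + 4)*(s - 4)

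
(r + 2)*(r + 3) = r^2 + 5*r + 6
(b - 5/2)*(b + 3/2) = b^2 - b - 15/4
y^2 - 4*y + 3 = (y - 3)*(y - 1)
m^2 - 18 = (m - 3*sqrt(2))*(m + 3*sqrt(2))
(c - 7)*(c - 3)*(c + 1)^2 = c^4 - 8*c^3 + 2*c^2 + 32*c + 21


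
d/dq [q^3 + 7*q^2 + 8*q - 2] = 3*q^2 + 14*q + 8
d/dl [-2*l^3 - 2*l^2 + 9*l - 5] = -6*l^2 - 4*l + 9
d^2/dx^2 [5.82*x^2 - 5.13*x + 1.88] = 11.6400000000000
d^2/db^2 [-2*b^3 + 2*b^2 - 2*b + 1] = 4 - 12*b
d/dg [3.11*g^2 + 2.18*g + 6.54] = 6.22*g + 2.18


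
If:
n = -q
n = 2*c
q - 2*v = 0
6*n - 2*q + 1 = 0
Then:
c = -1/16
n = -1/8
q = 1/8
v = 1/16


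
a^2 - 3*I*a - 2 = (a - 2*I)*(a - I)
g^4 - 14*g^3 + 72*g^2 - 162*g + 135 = (g - 5)*(g - 3)^3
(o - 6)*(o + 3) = o^2 - 3*o - 18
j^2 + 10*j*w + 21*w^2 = (j + 3*w)*(j + 7*w)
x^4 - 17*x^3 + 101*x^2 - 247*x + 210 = (x - 7)*(x - 5)*(x - 3)*(x - 2)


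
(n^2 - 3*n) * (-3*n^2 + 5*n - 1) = -3*n^4 + 14*n^3 - 16*n^2 + 3*n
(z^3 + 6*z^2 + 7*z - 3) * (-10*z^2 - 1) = -10*z^5 - 60*z^4 - 71*z^3 + 24*z^2 - 7*z + 3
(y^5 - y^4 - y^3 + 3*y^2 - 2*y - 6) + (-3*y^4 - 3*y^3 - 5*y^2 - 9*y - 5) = y^5 - 4*y^4 - 4*y^3 - 2*y^2 - 11*y - 11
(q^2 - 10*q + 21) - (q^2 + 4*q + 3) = 18 - 14*q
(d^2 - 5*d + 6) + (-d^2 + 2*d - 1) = 5 - 3*d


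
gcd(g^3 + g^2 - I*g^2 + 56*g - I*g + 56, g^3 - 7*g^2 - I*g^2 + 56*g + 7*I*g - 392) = g^2 - I*g + 56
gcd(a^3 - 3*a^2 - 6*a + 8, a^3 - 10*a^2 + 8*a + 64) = a^2 - 2*a - 8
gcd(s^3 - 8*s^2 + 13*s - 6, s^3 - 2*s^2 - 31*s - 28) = 1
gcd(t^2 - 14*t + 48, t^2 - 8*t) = t - 8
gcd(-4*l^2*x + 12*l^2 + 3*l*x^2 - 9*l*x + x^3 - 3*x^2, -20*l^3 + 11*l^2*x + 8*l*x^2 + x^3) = -4*l^2 + 3*l*x + x^2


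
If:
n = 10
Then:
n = 10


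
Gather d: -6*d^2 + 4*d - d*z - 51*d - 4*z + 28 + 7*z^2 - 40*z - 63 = -6*d^2 + d*(-z - 47) + 7*z^2 - 44*z - 35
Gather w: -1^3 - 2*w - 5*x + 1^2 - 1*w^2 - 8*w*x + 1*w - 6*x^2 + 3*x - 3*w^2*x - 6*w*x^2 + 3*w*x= w^2*(-3*x - 1) + w*(-6*x^2 - 5*x - 1) - 6*x^2 - 2*x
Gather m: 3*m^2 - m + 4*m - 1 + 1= 3*m^2 + 3*m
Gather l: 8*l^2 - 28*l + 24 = 8*l^2 - 28*l + 24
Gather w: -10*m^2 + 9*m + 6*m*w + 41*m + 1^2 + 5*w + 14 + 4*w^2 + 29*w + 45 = -10*m^2 + 50*m + 4*w^2 + w*(6*m + 34) + 60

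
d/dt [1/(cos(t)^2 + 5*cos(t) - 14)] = (2*cos(t) + 5)*sin(t)/(cos(t)^2 + 5*cos(t) - 14)^2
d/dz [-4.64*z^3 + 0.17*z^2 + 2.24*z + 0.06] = -13.92*z^2 + 0.34*z + 2.24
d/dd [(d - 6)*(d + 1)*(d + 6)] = 3*d^2 + 2*d - 36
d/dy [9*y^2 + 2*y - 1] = 18*y + 2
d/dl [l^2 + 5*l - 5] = 2*l + 5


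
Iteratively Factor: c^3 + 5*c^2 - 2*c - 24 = (c - 2)*(c^2 + 7*c + 12) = (c - 2)*(c + 4)*(c + 3)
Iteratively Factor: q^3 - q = (q - 1)*(q^2 + q) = (q - 1)*(q + 1)*(q)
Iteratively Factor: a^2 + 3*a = (a + 3)*(a)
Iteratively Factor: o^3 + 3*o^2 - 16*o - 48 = (o + 4)*(o^2 - o - 12) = (o + 3)*(o + 4)*(o - 4)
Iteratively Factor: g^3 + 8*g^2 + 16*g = (g)*(g^2 + 8*g + 16) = g*(g + 4)*(g + 4)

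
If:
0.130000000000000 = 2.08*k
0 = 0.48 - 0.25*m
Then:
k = 0.06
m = 1.92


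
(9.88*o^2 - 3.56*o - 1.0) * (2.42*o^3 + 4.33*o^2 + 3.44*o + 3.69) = 23.9096*o^5 + 34.1652*o^4 + 16.1524*o^3 + 19.8808*o^2 - 16.5764*o - 3.69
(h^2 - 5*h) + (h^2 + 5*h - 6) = 2*h^2 - 6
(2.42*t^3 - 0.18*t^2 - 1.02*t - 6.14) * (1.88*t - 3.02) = 4.5496*t^4 - 7.6468*t^3 - 1.374*t^2 - 8.4628*t + 18.5428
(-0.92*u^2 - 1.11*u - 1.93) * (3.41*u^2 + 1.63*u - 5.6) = -3.1372*u^4 - 5.2847*u^3 - 3.2386*u^2 + 3.0701*u + 10.808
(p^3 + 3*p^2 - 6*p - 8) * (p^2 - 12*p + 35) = p^5 - 9*p^4 - 7*p^3 + 169*p^2 - 114*p - 280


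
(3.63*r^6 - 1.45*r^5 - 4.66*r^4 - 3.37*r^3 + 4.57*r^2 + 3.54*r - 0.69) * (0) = 0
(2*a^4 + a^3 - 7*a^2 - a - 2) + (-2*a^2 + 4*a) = 2*a^4 + a^3 - 9*a^2 + 3*a - 2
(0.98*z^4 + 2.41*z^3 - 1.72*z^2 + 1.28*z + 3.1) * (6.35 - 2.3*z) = -2.254*z^5 + 0.68*z^4 + 19.2595*z^3 - 13.866*z^2 + 0.998*z + 19.685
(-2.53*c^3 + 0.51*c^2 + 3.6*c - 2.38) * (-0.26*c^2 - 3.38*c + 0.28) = 0.6578*c^5 + 8.4188*c^4 - 3.3682*c^3 - 11.4064*c^2 + 9.0524*c - 0.6664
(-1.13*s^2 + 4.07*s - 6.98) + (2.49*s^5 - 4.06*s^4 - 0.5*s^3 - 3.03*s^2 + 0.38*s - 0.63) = 2.49*s^5 - 4.06*s^4 - 0.5*s^3 - 4.16*s^2 + 4.45*s - 7.61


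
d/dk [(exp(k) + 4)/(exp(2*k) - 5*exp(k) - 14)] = (-(exp(k) + 4)*(2*exp(k) - 5) + exp(2*k) - 5*exp(k) - 14)*exp(k)/(-exp(2*k) + 5*exp(k) + 14)^2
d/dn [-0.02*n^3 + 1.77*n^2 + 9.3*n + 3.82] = -0.06*n^2 + 3.54*n + 9.3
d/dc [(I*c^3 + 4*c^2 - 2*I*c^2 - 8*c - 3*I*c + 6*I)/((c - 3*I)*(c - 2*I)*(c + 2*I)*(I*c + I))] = (-c^4 + 2*c^3*(2 + I) + c^2*(6 - 5*I) + 4*c*(2 - I) - 8 - 12*I)/(c^6 + 2*c^5 + 9*c^4 + 16*c^3 + 24*c^2 + 32*c + 16)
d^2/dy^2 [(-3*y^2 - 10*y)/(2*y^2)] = -10/y^3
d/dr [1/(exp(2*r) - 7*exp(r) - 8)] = (7 - 2*exp(r))*exp(r)/(-exp(2*r) + 7*exp(r) + 8)^2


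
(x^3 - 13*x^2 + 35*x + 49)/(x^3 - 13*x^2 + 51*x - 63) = (x^2 - 6*x - 7)/(x^2 - 6*x + 9)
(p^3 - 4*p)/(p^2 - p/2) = 2*(p^2 - 4)/(2*p - 1)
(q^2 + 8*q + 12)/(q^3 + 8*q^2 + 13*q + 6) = (q + 2)/(q^2 + 2*q + 1)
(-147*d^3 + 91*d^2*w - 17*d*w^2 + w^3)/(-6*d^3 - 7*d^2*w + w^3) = (49*d^2 - 14*d*w + w^2)/(2*d^2 + 3*d*w + w^2)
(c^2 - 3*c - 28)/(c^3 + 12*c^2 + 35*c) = (c^2 - 3*c - 28)/(c*(c^2 + 12*c + 35))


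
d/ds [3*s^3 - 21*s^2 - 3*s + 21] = 9*s^2 - 42*s - 3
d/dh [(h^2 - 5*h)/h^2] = 5/h^2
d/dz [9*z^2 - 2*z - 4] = 18*z - 2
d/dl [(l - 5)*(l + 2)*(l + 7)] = 3*l^2 + 8*l - 31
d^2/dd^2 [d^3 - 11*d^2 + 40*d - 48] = 6*d - 22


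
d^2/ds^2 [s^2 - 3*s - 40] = 2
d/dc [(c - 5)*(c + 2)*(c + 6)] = 3*c^2 + 6*c - 28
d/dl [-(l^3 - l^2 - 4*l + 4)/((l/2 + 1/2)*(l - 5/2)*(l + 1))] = 4*(-l^3 + l^2 + 34*l - 52)/(4*l^5 - 8*l^4 - 23*l^3 + 19*l^2 + 55*l + 25)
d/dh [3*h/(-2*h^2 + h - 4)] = 6*(h^2 - 2)/(4*h^4 - 4*h^3 + 17*h^2 - 8*h + 16)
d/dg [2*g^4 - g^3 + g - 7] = 8*g^3 - 3*g^2 + 1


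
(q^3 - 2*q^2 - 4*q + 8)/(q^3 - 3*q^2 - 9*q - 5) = (-q^3 + 2*q^2 + 4*q - 8)/(-q^3 + 3*q^2 + 9*q + 5)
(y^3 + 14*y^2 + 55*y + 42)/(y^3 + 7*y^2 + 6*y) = (y + 7)/y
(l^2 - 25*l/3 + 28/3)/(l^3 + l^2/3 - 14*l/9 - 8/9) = 3*(l - 7)/(3*l^2 + 5*l + 2)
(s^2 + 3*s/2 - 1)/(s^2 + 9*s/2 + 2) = (2*s^2 + 3*s - 2)/(2*s^2 + 9*s + 4)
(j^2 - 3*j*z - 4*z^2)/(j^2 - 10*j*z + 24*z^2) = (-j - z)/(-j + 6*z)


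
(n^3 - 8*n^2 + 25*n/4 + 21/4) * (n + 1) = n^4 - 7*n^3 - 7*n^2/4 + 23*n/2 + 21/4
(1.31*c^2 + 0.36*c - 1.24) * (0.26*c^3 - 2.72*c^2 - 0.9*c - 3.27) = 0.3406*c^5 - 3.4696*c^4 - 2.4806*c^3 - 1.2349*c^2 - 0.0611999999999999*c + 4.0548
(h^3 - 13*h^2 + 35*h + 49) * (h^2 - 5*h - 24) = h^5 - 18*h^4 + 76*h^3 + 186*h^2 - 1085*h - 1176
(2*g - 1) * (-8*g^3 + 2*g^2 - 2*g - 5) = -16*g^4 + 12*g^3 - 6*g^2 - 8*g + 5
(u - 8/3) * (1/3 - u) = -u^2 + 3*u - 8/9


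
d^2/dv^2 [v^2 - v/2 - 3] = 2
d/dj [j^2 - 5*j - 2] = 2*j - 5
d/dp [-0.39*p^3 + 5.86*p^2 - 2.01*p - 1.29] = -1.17*p^2 + 11.72*p - 2.01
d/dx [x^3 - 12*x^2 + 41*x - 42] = 3*x^2 - 24*x + 41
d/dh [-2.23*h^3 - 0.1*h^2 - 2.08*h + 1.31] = -6.69*h^2 - 0.2*h - 2.08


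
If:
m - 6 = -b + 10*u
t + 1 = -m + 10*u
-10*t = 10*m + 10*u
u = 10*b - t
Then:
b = -76/99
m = 760/99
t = -769/99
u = 1/11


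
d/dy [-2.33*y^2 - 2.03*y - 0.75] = -4.66*y - 2.03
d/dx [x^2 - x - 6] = 2*x - 1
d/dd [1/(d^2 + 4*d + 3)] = 2*(-d - 2)/(d^2 + 4*d + 3)^2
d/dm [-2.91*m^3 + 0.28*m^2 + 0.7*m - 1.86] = -8.73*m^2 + 0.56*m + 0.7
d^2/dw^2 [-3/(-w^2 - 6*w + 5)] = 6*(-w^2 - 6*w + 4*(w + 3)^2 + 5)/(w^2 + 6*w - 5)^3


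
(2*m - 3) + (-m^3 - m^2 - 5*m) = -m^3 - m^2 - 3*m - 3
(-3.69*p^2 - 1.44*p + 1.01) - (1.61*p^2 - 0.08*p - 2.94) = -5.3*p^2 - 1.36*p + 3.95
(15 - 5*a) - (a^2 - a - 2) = -a^2 - 4*a + 17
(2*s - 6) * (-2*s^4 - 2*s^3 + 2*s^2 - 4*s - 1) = -4*s^5 + 8*s^4 + 16*s^3 - 20*s^2 + 22*s + 6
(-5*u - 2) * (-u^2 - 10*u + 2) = 5*u^3 + 52*u^2 + 10*u - 4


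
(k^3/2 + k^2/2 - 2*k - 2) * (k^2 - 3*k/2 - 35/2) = k^5/2 - k^4/4 - 23*k^3/2 - 31*k^2/4 + 38*k + 35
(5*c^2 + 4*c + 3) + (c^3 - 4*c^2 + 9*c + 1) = c^3 + c^2 + 13*c + 4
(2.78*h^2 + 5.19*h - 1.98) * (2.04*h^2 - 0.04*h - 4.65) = 5.6712*h^4 + 10.4764*h^3 - 17.1738*h^2 - 24.0543*h + 9.207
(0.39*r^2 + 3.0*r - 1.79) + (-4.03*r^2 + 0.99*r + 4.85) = -3.64*r^2 + 3.99*r + 3.06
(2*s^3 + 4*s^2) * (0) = 0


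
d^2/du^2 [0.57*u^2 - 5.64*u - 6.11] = 1.14000000000000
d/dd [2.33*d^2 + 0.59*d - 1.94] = 4.66*d + 0.59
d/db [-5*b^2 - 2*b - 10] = -10*b - 2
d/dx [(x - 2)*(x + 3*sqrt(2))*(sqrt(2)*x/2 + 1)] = 3*sqrt(2)*x^2/2 - 2*sqrt(2)*x + 8*x - 8 + 3*sqrt(2)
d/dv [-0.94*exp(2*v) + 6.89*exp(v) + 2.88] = (6.89 - 1.88*exp(v))*exp(v)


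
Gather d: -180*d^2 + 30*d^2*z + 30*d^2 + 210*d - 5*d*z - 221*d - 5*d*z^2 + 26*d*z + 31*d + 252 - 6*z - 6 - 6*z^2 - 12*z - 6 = d^2*(30*z - 150) + d*(-5*z^2 + 21*z + 20) - 6*z^2 - 18*z + 240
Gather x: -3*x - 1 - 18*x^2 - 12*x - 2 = -18*x^2 - 15*x - 3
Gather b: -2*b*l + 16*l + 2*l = -2*b*l + 18*l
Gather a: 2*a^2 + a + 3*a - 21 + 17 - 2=2*a^2 + 4*a - 6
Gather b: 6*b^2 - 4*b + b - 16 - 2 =6*b^2 - 3*b - 18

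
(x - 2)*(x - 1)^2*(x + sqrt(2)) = x^4 - 4*x^3 + sqrt(2)*x^3 - 4*sqrt(2)*x^2 + 5*x^2 - 2*x + 5*sqrt(2)*x - 2*sqrt(2)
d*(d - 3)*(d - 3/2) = d^3 - 9*d^2/2 + 9*d/2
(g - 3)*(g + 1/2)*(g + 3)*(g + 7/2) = g^4 + 4*g^3 - 29*g^2/4 - 36*g - 63/4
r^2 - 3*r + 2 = (r - 2)*(r - 1)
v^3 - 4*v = v*(v - 2)*(v + 2)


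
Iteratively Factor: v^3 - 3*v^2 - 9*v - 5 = (v + 1)*(v^2 - 4*v - 5) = (v + 1)^2*(v - 5)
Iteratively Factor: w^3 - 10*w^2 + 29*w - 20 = (w - 1)*(w^2 - 9*w + 20) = (w - 4)*(w - 1)*(w - 5)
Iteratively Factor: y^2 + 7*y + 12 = (y + 4)*(y + 3)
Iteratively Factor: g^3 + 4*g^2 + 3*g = (g)*(g^2 + 4*g + 3) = g*(g + 3)*(g + 1)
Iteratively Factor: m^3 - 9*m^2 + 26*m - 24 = (m - 3)*(m^2 - 6*m + 8) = (m - 3)*(m - 2)*(m - 4)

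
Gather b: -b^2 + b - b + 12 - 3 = 9 - b^2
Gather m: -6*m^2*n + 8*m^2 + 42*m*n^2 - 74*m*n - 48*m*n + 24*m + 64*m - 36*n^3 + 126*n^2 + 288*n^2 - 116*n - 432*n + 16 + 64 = m^2*(8 - 6*n) + m*(42*n^2 - 122*n + 88) - 36*n^3 + 414*n^2 - 548*n + 80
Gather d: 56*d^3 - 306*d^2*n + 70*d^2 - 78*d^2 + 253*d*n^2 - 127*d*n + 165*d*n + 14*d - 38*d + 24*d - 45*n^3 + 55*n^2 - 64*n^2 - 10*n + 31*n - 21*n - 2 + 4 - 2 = 56*d^3 + d^2*(-306*n - 8) + d*(253*n^2 + 38*n) - 45*n^3 - 9*n^2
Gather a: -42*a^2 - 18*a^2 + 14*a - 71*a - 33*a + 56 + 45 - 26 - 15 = -60*a^2 - 90*a + 60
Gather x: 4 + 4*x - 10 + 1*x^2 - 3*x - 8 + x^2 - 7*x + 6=2*x^2 - 6*x - 8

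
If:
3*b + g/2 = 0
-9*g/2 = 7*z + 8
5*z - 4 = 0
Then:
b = 68/135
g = -136/45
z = 4/5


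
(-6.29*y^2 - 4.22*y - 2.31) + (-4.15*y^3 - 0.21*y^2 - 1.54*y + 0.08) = -4.15*y^3 - 6.5*y^2 - 5.76*y - 2.23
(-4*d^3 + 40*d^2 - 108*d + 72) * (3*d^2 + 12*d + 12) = -12*d^5 + 72*d^4 + 108*d^3 - 600*d^2 - 432*d + 864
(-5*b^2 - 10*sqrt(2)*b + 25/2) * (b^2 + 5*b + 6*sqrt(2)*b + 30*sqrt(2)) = -5*b^4 - 40*sqrt(2)*b^3 - 25*b^3 - 200*sqrt(2)*b^2 - 215*b^2/2 - 1075*b/2 + 75*sqrt(2)*b + 375*sqrt(2)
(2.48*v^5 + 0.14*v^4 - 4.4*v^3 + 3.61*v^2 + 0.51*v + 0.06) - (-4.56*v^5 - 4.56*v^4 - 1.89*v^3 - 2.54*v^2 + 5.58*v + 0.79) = 7.04*v^5 + 4.7*v^4 - 2.51*v^3 + 6.15*v^2 - 5.07*v - 0.73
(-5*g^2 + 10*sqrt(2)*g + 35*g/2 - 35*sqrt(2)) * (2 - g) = 5*g^3 - 55*g^2/2 - 10*sqrt(2)*g^2 + 35*g + 55*sqrt(2)*g - 70*sqrt(2)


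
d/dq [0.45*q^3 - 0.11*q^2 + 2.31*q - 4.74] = 1.35*q^2 - 0.22*q + 2.31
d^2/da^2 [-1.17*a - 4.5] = 0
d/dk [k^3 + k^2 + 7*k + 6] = 3*k^2 + 2*k + 7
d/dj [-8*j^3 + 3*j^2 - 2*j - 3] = -24*j^2 + 6*j - 2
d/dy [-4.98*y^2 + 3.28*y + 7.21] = 3.28 - 9.96*y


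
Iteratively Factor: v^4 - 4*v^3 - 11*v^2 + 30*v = (v + 3)*(v^3 - 7*v^2 + 10*v) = (v - 2)*(v + 3)*(v^2 - 5*v) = (v - 5)*(v - 2)*(v + 3)*(v)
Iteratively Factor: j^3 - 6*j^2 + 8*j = (j - 4)*(j^2 - 2*j) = (j - 4)*(j - 2)*(j)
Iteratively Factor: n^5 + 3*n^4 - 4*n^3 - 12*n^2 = (n)*(n^4 + 3*n^3 - 4*n^2 - 12*n) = n^2*(n^3 + 3*n^2 - 4*n - 12) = n^2*(n + 3)*(n^2 - 4) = n^2*(n + 2)*(n + 3)*(n - 2)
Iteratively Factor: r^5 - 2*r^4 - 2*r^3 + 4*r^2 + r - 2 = (r - 1)*(r^4 - r^3 - 3*r^2 + r + 2) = (r - 1)*(r + 1)*(r^3 - 2*r^2 - r + 2) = (r - 2)*(r - 1)*(r + 1)*(r^2 - 1) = (r - 2)*(r - 1)*(r + 1)^2*(r - 1)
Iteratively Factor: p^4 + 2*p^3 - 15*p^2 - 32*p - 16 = (p + 4)*(p^3 - 2*p^2 - 7*p - 4) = (p + 1)*(p + 4)*(p^2 - 3*p - 4) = (p + 1)^2*(p + 4)*(p - 4)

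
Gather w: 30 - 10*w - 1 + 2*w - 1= 28 - 8*w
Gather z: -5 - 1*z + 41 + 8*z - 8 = 7*z + 28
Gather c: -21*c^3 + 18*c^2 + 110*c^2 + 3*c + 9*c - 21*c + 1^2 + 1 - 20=-21*c^3 + 128*c^2 - 9*c - 18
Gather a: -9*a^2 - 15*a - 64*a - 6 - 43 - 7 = -9*a^2 - 79*a - 56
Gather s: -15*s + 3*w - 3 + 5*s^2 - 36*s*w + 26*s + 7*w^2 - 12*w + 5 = 5*s^2 + s*(11 - 36*w) + 7*w^2 - 9*w + 2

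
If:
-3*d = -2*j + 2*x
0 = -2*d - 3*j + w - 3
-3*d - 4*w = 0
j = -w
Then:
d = -3/5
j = -9/20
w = 9/20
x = 9/20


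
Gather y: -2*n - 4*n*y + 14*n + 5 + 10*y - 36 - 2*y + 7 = 12*n + y*(8 - 4*n) - 24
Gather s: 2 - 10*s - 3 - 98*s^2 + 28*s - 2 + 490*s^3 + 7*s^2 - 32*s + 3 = 490*s^3 - 91*s^2 - 14*s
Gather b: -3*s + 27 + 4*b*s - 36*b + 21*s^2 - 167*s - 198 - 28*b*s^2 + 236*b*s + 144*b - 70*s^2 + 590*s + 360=b*(-28*s^2 + 240*s + 108) - 49*s^2 + 420*s + 189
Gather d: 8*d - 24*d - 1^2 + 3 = 2 - 16*d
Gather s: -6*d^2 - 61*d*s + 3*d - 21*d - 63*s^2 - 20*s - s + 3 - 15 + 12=-6*d^2 - 18*d - 63*s^2 + s*(-61*d - 21)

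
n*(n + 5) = n^2 + 5*n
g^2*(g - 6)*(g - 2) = g^4 - 8*g^3 + 12*g^2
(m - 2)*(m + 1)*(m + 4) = m^3 + 3*m^2 - 6*m - 8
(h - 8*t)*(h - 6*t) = h^2 - 14*h*t + 48*t^2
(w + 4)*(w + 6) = w^2 + 10*w + 24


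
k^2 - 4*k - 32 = (k - 8)*(k + 4)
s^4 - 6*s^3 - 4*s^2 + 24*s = s*(s - 6)*(s - 2)*(s + 2)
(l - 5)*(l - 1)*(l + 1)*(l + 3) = l^4 - 2*l^3 - 16*l^2 + 2*l + 15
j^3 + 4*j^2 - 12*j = j*(j - 2)*(j + 6)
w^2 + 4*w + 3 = (w + 1)*(w + 3)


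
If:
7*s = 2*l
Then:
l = 7*s/2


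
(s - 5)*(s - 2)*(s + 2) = s^3 - 5*s^2 - 4*s + 20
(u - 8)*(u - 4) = u^2 - 12*u + 32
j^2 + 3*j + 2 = (j + 1)*(j + 2)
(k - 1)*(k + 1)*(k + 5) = k^3 + 5*k^2 - k - 5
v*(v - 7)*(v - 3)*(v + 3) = v^4 - 7*v^3 - 9*v^2 + 63*v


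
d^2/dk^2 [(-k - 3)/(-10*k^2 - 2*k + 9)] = 4*(2*(k + 3)*(10*k + 1)^2 - (15*k + 16)*(10*k^2 + 2*k - 9))/(10*k^2 + 2*k - 9)^3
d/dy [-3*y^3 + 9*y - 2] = 9 - 9*y^2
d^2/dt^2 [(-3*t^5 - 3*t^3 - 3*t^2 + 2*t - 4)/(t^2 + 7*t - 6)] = 2*(-9*t^7 - 168*t^6 - 720*t^5 + 1890*t^4 - 1222*t^3 + 312*t^2 - 372*t - 244)/(t^6 + 21*t^5 + 129*t^4 + 91*t^3 - 774*t^2 + 756*t - 216)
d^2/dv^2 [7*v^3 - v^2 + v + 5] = 42*v - 2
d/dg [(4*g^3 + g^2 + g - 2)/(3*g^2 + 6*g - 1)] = (12*g^4 + 48*g^3 - 9*g^2 + 10*g + 11)/(9*g^4 + 36*g^3 + 30*g^2 - 12*g + 1)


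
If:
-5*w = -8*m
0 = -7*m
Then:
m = 0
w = 0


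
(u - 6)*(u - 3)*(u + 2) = u^3 - 7*u^2 + 36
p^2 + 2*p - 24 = (p - 4)*(p + 6)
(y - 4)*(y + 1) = y^2 - 3*y - 4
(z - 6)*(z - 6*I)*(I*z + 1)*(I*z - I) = -z^4 + 7*z^3 + 7*I*z^3 - 49*I*z^2 - 42*z + 42*I*z + 36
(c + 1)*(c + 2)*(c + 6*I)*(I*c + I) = I*c^4 - 6*c^3 + 4*I*c^3 - 24*c^2 + 5*I*c^2 - 30*c + 2*I*c - 12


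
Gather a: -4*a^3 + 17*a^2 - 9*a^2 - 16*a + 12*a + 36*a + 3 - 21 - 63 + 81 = -4*a^3 + 8*a^2 + 32*a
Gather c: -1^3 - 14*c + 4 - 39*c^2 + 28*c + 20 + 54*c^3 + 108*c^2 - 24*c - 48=54*c^3 + 69*c^2 - 10*c - 25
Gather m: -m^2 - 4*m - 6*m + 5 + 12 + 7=-m^2 - 10*m + 24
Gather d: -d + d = 0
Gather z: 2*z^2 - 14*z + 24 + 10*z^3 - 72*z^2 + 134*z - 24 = 10*z^3 - 70*z^2 + 120*z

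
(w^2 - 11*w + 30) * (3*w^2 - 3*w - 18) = 3*w^4 - 36*w^3 + 105*w^2 + 108*w - 540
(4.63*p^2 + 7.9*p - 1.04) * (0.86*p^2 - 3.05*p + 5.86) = 3.9818*p^4 - 7.3275*p^3 + 2.1424*p^2 + 49.466*p - 6.0944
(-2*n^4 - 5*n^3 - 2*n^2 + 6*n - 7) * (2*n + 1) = -4*n^5 - 12*n^4 - 9*n^3 + 10*n^2 - 8*n - 7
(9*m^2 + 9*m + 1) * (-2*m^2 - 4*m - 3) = -18*m^4 - 54*m^3 - 65*m^2 - 31*m - 3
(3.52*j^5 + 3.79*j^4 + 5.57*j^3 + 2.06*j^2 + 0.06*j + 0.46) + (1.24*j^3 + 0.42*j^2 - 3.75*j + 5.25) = 3.52*j^5 + 3.79*j^4 + 6.81*j^3 + 2.48*j^2 - 3.69*j + 5.71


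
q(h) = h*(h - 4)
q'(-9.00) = -22.00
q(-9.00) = 117.00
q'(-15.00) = -34.00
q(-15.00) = 285.00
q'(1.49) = -1.02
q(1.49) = -3.74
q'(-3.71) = -11.42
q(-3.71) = 28.60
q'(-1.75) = -7.50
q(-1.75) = 10.06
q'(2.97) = 1.94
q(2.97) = -3.06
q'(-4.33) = -12.66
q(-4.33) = 36.07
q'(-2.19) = -8.38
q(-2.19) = 13.56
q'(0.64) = -2.72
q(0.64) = -2.15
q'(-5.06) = -14.12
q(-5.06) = 45.84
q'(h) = 2*h - 4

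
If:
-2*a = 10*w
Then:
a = -5*w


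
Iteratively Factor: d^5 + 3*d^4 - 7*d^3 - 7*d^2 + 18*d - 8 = (d - 1)*(d^4 + 4*d^3 - 3*d^2 - 10*d + 8) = (d - 1)*(d + 2)*(d^3 + 2*d^2 - 7*d + 4) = (d - 1)^2*(d + 2)*(d^2 + 3*d - 4) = (d - 1)^2*(d + 2)*(d + 4)*(d - 1)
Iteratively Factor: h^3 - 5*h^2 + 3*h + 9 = (h - 3)*(h^2 - 2*h - 3) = (h - 3)*(h + 1)*(h - 3)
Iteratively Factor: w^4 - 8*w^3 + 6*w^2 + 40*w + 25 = (w + 1)*(w^3 - 9*w^2 + 15*w + 25) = (w - 5)*(w + 1)*(w^2 - 4*w - 5) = (w - 5)*(w + 1)^2*(w - 5)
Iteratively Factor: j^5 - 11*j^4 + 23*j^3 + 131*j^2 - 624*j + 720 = (j - 3)*(j^4 - 8*j^3 - j^2 + 128*j - 240) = (j - 3)*(j + 4)*(j^3 - 12*j^2 + 47*j - 60) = (j - 4)*(j - 3)*(j + 4)*(j^2 - 8*j + 15) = (j - 5)*(j - 4)*(j - 3)*(j + 4)*(j - 3)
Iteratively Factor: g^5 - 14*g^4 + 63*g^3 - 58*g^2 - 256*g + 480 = (g - 3)*(g^4 - 11*g^3 + 30*g^2 + 32*g - 160) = (g - 4)*(g - 3)*(g^3 - 7*g^2 + 2*g + 40) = (g - 4)^2*(g - 3)*(g^2 - 3*g - 10) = (g - 5)*(g - 4)^2*(g - 3)*(g + 2)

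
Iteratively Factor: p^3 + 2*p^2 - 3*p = (p)*(p^2 + 2*p - 3) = p*(p - 1)*(p + 3)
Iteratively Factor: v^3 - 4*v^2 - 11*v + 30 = (v + 3)*(v^2 - 7*v + 10) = (v - 2)*(v + 3)*(v - 5)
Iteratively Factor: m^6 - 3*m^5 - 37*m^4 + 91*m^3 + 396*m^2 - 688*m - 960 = (m + 1)*(m^5 - 4*m^4 - 33*m^3 + 124*m^2 + 272*m - 960) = (m - 4)*(m + 1)*(m^4 - 33*m^2 - 8*m + 240) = (m - 5)*(m - 4)*(m + 1)*(m^3 + 5*m^2 - 8*m - 48) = (m - 5)*(m - 4)*(m - 3)*(m + 1)*(m^2 + 8*m + 16) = (m - 5)*(m - 4)*(m - 3)*(m + 1)*(m + 4)*(m + 4)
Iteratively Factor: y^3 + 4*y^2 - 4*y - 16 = (y + 2)*(y^2 + 2*y - 8) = (y - 2)*(y + 2)*(y + 4)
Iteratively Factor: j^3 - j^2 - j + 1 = (j + 1)*(j^2 - 2*j + 1) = (j - 1)*(j + 1)*(j - 1)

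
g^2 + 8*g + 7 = (g + 1)*(g + 7)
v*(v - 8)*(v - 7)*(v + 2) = v^4 - 13*v^3 + 26*v^2 + 112*v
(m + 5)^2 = m^2 + 10*m + 25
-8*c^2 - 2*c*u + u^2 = (-4*c + u)*(2*c + u)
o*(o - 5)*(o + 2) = o^3 - 3*o^2 - 10*o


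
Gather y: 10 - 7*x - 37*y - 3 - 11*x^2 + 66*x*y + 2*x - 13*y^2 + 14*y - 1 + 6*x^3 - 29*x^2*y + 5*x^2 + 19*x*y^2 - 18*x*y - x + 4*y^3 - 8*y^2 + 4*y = 6*x^3 - 6*x^2 - 6*x + 4*y^3 + y^2*(19*x - 21) + y*(-29*x^2 + 48*x - 19) + 6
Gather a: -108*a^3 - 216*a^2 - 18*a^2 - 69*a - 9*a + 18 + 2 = -108*a^3 - 234*a^2 - 78*a + 20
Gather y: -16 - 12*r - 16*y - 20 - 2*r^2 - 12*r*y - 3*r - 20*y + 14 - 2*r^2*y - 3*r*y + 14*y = -2*r^2 - 15*r + y*(-2*r^2 - 15*r - 22) - 22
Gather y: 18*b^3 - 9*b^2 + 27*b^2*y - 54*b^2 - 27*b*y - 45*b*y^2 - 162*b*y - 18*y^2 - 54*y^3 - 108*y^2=18*b^3 - 63*b^2 - 54*y^3 + y^2*(-45*b - 126) + y*(27*b^2 - 189*b)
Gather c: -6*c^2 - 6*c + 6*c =-6*c^2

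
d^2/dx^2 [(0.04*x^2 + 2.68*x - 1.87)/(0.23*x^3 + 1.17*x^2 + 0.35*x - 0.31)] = (0.004232*x^6 + 0.850632*x^5 + 3.120732*x^4 - 1.13848*x^3 - 13.882212*x^2 + 0.437640000000001*x - 1.2254)/(0.012167*x^9 + 0.185679*x^8 + 1.000086*x^7 + 2.117526*x^6 + 1.021344*x^5 - 0.992832*x^4 - 0.652486*x^3 + 0.223386*x^2 + 0.100905*x - 0.029791)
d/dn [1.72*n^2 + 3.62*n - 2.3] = 3.44*n + 3.62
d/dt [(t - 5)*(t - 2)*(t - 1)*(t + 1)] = 4*t^3 - 21*t^2 + 18*t + 7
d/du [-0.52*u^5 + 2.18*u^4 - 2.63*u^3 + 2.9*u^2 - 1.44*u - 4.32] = -2.6*u^4 + 8.72*u^3 - 7.89*u^2 + 5.8*u - 1.44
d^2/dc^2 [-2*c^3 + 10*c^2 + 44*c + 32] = 20 - 12*c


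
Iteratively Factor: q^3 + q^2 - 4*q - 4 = (q + 2)*(q^2 - q - 2) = (q + 1)*(q + 2)*(q - 2)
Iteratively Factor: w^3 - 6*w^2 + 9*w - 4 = (w - 1)*(w^2 - 5*w + 4) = (w - 1)^2*(w - 4)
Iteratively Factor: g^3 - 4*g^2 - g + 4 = (g - 4)*(g^2 - 1) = (g - 4)*(g - 1)*(g + 1)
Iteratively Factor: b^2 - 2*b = (b)*(b - 2)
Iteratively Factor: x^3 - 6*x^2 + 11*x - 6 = (x - 3)*(x^2 - 3*x + 2) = (x - 3)*(x - 2)*(x - 1)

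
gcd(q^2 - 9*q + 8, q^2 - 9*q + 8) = q^2 - 9*q + 8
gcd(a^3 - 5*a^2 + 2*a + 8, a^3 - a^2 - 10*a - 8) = a^2 - 3*a - 4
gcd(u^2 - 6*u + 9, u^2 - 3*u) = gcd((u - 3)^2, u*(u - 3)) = u - 3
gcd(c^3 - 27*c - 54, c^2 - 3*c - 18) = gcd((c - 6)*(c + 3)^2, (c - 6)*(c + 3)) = c^2 - 3*c - 18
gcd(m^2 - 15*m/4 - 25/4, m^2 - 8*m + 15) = m - 5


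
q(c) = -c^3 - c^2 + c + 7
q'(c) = -3*c^2 - 2*c + 1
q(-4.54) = 75.43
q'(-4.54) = -51.75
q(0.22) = 7.16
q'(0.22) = 0.41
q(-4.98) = 100.73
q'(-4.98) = -63.44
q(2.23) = -6.83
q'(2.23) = -18.38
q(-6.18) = 198.66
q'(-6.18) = -101.22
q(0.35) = 7.18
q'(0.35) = -0.07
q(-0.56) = 6.30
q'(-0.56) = 1.18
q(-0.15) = 6.83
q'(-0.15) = 1.23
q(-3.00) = 22.00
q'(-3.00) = -20.00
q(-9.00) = 646.00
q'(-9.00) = -224.00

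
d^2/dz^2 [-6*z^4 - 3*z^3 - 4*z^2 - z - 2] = -72*z^2 - 18*z - 8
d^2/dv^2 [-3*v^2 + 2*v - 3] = -6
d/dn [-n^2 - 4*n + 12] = -2*n - 4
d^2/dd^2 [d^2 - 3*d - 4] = 2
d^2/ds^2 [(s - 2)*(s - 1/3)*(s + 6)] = 6*s + 22/3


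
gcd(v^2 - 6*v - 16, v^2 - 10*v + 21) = 1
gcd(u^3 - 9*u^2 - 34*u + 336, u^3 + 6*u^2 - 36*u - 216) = u + 6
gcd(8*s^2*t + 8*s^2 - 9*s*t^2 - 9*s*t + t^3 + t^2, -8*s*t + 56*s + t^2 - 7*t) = 8*s - t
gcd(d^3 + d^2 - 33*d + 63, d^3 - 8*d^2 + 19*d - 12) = d - 3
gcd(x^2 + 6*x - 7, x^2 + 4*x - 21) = x + 7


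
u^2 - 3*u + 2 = (u - 2)*(u - 1)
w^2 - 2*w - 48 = (w - 8)*(w + 6)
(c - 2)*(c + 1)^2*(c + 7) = c^4 + 7*c^3 - 3*c^2 - 23*c - 14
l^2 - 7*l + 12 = (l - 4)*(l - 3)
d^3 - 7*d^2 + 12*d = d*(d - 4)*(d - 3)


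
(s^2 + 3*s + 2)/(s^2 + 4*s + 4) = (s + 1)/(s + 2)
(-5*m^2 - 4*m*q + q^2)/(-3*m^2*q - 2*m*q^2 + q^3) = (-5*m + q)/(q*(-3*m + q))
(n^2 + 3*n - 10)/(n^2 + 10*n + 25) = (n - 2)/(n + 5)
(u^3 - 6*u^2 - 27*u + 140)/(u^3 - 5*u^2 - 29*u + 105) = (u - 4)/(u - 3)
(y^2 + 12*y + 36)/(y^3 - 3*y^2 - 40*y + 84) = (y + 6)/(y^2 - 9*y + 14)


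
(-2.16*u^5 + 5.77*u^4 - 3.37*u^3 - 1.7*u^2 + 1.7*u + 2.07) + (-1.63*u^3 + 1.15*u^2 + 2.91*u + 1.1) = -2.16*u^5 + 5.77*u^4 - 5.0*u^3 - 0.55*u^2 + 4.61*u + 3.17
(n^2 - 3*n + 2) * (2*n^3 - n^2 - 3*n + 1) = 2*n^5 - 7*n^4 + 4*n^3 + 8*n^2 - 9*n + 2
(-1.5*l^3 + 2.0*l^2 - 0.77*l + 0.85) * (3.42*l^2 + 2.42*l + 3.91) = -5.13*l^5 + 3.21*l^4 - 3.6584*l^3 + 8.8636*l^2 - 0.9537*l + 3.3235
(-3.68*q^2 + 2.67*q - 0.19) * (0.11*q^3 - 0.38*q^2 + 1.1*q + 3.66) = -0.4048*q^5 + 1.6921*q^4 - 5.0835*q^3 - 10.4596*q^2 + 9.5632*q - 0.6954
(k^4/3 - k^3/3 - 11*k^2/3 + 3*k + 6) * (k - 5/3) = k^5/3 - 8*k^4/9 - 28*k^3/9 + 82*k^2/9 + k - 10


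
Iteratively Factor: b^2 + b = (b + 1)*(b)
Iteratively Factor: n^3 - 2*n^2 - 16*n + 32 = (n - 4)*(n^2 + 2*n - 8) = (n - 4)*(n - 2)*(n + 4)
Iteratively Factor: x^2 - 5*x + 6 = (x - 2)*(x - 3)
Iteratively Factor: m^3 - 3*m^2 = (m)*(m^2 - 3*m) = m^2*(m - 3)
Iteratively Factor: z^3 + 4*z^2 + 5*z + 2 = (z + 1)*(z^2 + 3*z + 2) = (z + 1)^2*(z + 2)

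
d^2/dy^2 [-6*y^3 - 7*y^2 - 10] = -36*y - 14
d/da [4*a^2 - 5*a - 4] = 8*a - 5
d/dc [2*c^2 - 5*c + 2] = 4*c - 5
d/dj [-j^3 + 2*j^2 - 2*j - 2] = -3*j^2 + 4*j - 2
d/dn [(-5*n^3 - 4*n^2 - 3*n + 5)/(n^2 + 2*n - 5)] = 5*(-n^4 - 4*n^3 + 14*n^2 + 6*n + 1)/(n^4 + 4*n^3 - 6*n^2 - 20*n + 25)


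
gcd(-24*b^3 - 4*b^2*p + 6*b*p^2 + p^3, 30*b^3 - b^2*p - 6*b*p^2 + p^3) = 2*b + p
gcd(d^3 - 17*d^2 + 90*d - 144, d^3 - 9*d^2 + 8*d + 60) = d - 6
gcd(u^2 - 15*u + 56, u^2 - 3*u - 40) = u - 8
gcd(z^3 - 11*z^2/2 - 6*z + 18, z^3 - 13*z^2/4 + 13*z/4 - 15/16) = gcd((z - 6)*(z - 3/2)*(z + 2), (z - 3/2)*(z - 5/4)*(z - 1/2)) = z - 3/2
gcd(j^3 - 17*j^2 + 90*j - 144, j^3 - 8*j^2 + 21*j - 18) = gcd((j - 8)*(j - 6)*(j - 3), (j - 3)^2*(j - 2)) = j - 3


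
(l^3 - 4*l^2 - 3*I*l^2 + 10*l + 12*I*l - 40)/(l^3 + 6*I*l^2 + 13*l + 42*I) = (l^2 - l*(4 + 5*I) + 20*I)/(l^2 + 4*I*l + 21)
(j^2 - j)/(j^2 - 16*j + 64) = j*(j - 1)/(j^2 - 16*j + 64)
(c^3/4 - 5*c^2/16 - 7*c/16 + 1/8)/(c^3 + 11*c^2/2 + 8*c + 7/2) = (4*c^2 - 9*c + 2)/(8*(2*c^2 + 9*c + 7))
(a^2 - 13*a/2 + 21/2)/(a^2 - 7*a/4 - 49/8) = 4*(a - 3)/(4*a + 7)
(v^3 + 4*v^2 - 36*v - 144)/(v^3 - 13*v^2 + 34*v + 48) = (v^2 + 10*v + 24)/(v^2 - 7*v - 8)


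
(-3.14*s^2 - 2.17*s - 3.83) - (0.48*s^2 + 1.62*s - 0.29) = -3.62*s^2 - 3.79*s - 3.54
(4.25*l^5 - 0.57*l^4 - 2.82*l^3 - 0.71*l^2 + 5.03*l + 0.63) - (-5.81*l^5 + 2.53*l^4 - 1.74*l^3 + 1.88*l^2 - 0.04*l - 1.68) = 10.06*l^5 - 3.1*l^4 - 1.08*l^3 - 2.59*l^2 + 5.07*l + 2.31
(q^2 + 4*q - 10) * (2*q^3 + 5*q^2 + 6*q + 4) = 2*q^5 + 13*q^4 + 6*q^3 - 22*q^2 - 44*q - 40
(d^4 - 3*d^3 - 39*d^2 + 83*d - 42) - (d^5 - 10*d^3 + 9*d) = -d^5 + d^4 + 7*d^3 - 39*d^2 + 74*d - 42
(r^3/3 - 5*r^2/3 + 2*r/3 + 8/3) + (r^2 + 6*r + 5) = r^3/3 - 2*r^2/3 + 20*r/3 + 23/3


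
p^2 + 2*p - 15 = (p - 3)*(p + 5)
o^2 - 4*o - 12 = (o - 6)*(o + 2)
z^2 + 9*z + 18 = (z + 3)*(z + 6)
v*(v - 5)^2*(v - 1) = v^4 - 11*v^3 + 35*v^2 - 25*v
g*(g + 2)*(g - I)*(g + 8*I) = g^4 + 2*g^3 + 7*I*g^3 + 8*g^2 + 14*I*g^2 + 16*g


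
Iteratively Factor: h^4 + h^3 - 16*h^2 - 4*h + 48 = (h - 3)*(h^3 + 4*h^2 - 4*h - 16) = (h - 3)*(h + 2)*(h^2 + 2*h - 8) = (h - 3)*(h - 2)*(h + 2)*(h + 4)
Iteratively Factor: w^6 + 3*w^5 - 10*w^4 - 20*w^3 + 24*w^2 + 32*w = (w)*(w^5 + 3*w^4 - 10*w^3 - 20*w^2 + 24*w + 32) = w*(w - 2)*(w^4 + 5*w^3 - 20*w - 16) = w*(w - 2)*(w + 2)*(w^3 + 3*w^2 - 6*w - 8) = w*(w - 2)*(w + 2)*(w + 4)*(w^2 - w - 2) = w*(w - 2)*(w + 1)*(w + 2)*(w + 4)*(w - 2)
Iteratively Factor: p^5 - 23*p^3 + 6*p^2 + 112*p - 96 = (p - 4)*(p^4 + 4*p^3 - 7*p^2 - 22*p + 24) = (p - 4)*(p - 1)*(p^3 + 5*p^2 - 2*p - 24) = (p - 4)*(p - 2)*(p - 1)*(p^2 + 7*p + 12) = (p - 4)*(p - 2)*(p - 1)*(p + 4)*(p + 3)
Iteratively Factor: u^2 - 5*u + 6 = (u - 2)*(u - 3)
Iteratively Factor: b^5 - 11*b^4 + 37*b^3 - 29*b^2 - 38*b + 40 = (b - 1)*(b^4 - 10*b^3 + 27*b^2 - 2*b - 40) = (b - 1)*(b + 1)*(b^3 - 11*b^2 + 38*b - 40) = (b - 4)*(b - 1)*(b + 1)*(b^2 - 7*b + 10) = (b - 5)*(b - 4)*(b - 1)*(b + 1)*(b - 2)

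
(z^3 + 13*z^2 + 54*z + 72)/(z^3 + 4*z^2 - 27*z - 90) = (z + 4)/(z - 5)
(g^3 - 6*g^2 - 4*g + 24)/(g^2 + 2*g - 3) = (g^3 - 6*g^2 - 4*g + 24)/(g^2 + 2*g - 3)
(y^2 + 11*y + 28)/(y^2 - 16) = (y + 7)/(y - 4)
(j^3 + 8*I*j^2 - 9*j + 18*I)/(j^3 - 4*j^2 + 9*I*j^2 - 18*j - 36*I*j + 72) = (j - I)/(j - 4)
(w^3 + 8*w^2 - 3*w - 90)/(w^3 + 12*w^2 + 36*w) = (w^2 + 2*w - 15)/(w*(w + 6))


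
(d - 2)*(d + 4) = d^2 + 2*d - 8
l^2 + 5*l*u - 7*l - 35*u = (l - 7)*(l + 5*u)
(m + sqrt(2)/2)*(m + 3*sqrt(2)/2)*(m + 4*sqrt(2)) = m^3 + 6*sqrt(2)*m^2 + 35*m/2 + 6*sqrt(2)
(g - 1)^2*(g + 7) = g^3 + 5*g^2 - 13*g + 7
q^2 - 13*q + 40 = (q - 8)*(q - 5)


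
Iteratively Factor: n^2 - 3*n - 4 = (n - 4)*(n + 1)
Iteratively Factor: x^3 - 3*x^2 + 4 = (x - 2)*(x^2 - x - 2) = (x - 2)*(x + 1)*(x - 2)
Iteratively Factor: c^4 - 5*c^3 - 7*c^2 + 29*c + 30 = (c - 5)*(c^3 - 7*c - 6) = (c - 5)*(c + 2)*(c^2 - 2*c - 3) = (c - 5)*(c - 3)*(c + 2)*(c + 1)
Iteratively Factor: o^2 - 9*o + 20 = (o - 4)*(o - 5)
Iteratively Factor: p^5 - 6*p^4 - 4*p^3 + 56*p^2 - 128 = (p + 2)*(p^4 - 8*p^3 + 12*p^2 + 32*p - 64) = (p + 2)^2*(p^3 - 10*p^2 + 32*p - 32) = (p - 4)*(p + 2)^2*(p^2 - 6*p + 8) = (p - 4)^2*(p + 2)^2*(p - 2)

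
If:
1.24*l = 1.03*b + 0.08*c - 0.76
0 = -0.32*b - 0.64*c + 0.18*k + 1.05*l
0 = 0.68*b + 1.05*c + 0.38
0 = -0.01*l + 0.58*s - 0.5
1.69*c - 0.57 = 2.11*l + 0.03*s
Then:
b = 0.05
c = -0.39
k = 2.17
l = -0.60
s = 0.85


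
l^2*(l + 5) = l^3 + 5*l^2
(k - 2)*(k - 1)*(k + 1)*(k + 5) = k^4 + 3*k^3 - 11*k^2 - 3*k + 10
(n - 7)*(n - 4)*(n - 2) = n^3 - 13*n^2 + 50*n - 56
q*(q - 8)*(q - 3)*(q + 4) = q^4 - 7*q^3 - 20*q^2 + 96*q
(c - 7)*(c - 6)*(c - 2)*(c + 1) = c^4 - 14*c^3 + 53*c^2 - 16*c - 84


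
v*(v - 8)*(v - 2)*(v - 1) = v^4 - 11*v^3 + 26*v^2 - 16*v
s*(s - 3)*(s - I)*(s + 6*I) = s^4 - 3*s^3 + 5*I*s^3 + 6*s^2 - 15*I*s^2 - 18*s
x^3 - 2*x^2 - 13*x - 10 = (x - 5)*(x + 1)*(x + 2)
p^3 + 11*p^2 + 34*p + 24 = (p + 1)*(p + 4)*(p + 6)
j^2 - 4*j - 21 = (j - 7)*(j + 3)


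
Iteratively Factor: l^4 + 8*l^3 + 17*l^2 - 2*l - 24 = (l + 3)*(l^3 + 5*l^2 + 2*l - 8) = (l + 3)*(l + 4)*(l^2 + l - 2) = (l - 1)*(l + 3)*(l + 4)*(l + 2)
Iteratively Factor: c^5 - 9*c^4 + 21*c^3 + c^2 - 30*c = (c - 5)*(c^4 - 4*c^3 + c^2 + 6*c) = (c - 5)*(c - 2)*(c^3 - 2*c^2 - 3*c) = (c - 5)*(c - 2)*(c + 1)*(c^2 - 3*c) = (c - 5)*(c - 3)*(c - 2)*(c + 1)*(c)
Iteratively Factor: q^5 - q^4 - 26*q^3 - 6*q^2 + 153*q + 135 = (q - 5)*(q^4 + 4*q^3 - 6*q^2 - 36*q - 27) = (q - 5)*(q - 3)*(q^3 + 7*q^2 + 15*q + 9) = (q - 5)*(q - 3)*(q + 3)*(q^2 + 4*q + 3) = (q - 5)*(q - 3)*(q + 1)*(q + 3)*(q + 3)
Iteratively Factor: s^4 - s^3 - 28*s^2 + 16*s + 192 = (s - 4)*(s^3 + 3*s^2 - 16*s - 48) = (s - 4)*(s + 4)*(s^2 - s - 12) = (s - 4)^2*(s + 4)*(s + 3)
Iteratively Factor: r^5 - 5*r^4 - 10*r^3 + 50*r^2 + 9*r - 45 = (r - 5)*(r^4 - 10*r^2 + 9) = (r - 5)*(r - 1)*(r^3 + r^2 - 9*r - 9) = (r - 5)*(r - 1)*(r + 3)*(r^2 - 2*r - 3) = (r - 5)*(r - 1)*(r + 1)*(r + 3)*(r - 3)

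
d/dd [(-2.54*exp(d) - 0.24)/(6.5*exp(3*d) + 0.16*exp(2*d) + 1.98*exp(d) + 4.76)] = (33.02*exp(3*d) + 5.0864*exp(2*d) + 0.0768000000000004*exp(d) - 11.6152)*exp(d)/(42.25*exp(6*d) + 2.08*exp(5*d) + 25.7656*exp(4*d) + 62.5136*exp(3*d) + 5.4436*exp(2*d) + 18.8496*exp(d) + 22.6576)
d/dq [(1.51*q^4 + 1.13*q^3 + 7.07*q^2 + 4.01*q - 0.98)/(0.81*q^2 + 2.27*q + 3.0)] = (2.4462*q^5 + 11.1984*q^4 + 23.2502*q^3 + 22.9708*q^2 + 44.0076*q + 14.2546)/(0.6561*q^4 + 3.6774*q^3 + 10.0129*q^2 + 13.62*q + 9.0)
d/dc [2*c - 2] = 2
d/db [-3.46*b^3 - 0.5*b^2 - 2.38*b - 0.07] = -10.38*b^2 - 1.0*b - 2.38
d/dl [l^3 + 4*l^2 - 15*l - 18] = 3*l^2 + 8*l - 15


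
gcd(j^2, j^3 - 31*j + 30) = 1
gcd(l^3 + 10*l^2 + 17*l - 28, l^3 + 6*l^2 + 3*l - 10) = l - 1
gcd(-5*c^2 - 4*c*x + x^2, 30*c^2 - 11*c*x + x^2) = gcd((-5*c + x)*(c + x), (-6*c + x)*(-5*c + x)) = -5*c + x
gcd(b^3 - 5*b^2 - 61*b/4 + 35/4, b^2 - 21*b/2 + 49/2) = b - 7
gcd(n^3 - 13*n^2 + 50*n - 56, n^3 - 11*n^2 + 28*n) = n^2 - 11*n + 28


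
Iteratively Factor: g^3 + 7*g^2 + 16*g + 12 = (g + 2)*(g^2 + 5*g + 6) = (g + 2)^2*(g + 3)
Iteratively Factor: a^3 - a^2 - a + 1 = (a + 1)*(a^2 - 2*a + 1) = (a - 1)*(a + 1)*(a - 1)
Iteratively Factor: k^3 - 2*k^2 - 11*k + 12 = (k - 4)*(k^2 + 2*k - 3) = (k - 4)*(k - 1)*(k + 3)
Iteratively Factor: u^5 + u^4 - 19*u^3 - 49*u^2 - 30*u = (u + 1)*(u^4 - 19*u^2 - 30*u) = (u - 5)*(u + 1)*(u^3 + 5*u^2 + 6*u) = u*(u - 5)*(u + 1)*(u^2 + 5*u + 6) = u*(u - 5)*(u + 1)*(u + 2)*(u + 3)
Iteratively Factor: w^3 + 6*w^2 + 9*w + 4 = (w + 1)*(w^2 + 5*w + 4) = (w + 1)^2*(w + 4)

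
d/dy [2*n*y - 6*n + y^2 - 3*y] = 2*n + 2*y - 3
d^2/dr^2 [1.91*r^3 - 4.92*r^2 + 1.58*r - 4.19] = 11.46*r - 9.84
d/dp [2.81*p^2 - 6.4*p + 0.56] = 5.62*p - 6.4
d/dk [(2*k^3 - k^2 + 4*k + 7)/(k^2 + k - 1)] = (2*k^4 + 4*k^3 - 11*k^2 - 12*k - 11)/(k^4 + 2*k^3 - k^2 - 2*k + 1)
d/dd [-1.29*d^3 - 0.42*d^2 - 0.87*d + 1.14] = -3.87*d^2 - 0.84*d - 0.87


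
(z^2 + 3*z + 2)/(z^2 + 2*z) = (z + 1)/z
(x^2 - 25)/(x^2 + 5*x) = (x - 5)/x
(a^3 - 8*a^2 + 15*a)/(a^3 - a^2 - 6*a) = (a - 5)/(a + 2)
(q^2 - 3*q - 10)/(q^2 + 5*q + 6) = (q - 5)/(q + 3)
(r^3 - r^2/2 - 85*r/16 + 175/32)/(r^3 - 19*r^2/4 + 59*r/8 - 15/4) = (8*r^2 + 6*r - 35)/(4*(2*r^2 - 7*r + 6))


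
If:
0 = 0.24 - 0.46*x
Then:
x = 0.52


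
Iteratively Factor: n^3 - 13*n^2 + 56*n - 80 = (n - 4)*(n^2 - 9*n + 20) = (n - 5)*(n - 4)*(n - 4)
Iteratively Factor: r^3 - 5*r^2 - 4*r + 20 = (r - 5)*(r^2 - 4) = (r - 5)*(r - 2)*(r + 2)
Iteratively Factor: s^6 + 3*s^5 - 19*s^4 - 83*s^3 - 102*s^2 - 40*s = (s + 1)*(s^5 + 2*s^4 - 21*s^3 - 62*s^2 - 40*s) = (s + 1)*(s + 2)*(s^4 - 21*s^2 - 20*s) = s*(s + 1)*(s + 2)*(s^3 - 21*s - 20) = s*(s - 5)*(s + 1)*(s + 2)*(s^2 + 5*s + 4) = s*(s - 5)*(s + 1)^2*(s + 2)*(s + 4)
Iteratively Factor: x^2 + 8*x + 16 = (x + 4)*(x + 4)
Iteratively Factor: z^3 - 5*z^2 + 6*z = (z - 2)*(z^2 - 3*z) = z*(z - 2)*(z - 3)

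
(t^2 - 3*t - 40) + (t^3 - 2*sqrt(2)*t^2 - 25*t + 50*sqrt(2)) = t^3 - 2*sqrt(2)*t^2 + t^2 - 28*t - 40 + 50*sqrt(2)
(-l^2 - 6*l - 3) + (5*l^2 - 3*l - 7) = 4*l^2 - 9*l - 10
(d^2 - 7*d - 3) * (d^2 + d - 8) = d^4 - 6*d^3 - 18*d^2 + 53*d + 24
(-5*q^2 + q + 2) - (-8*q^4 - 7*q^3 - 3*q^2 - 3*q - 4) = 8*q^4 + 7*q^3 - 2*q^2 + 4*q + 6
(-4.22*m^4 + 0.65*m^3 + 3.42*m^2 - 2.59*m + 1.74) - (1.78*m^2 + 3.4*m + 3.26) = -4.22*m^4 + 0.65*m^3 + 1.64*m^2 - 5.99*m - 1.52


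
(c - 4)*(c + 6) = c^2 + 2*c - 24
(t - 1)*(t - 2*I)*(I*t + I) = I*t^3 + 2*t^2 - I*t - 2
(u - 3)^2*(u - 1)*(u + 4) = u^4 - 3*u^3 - 13*u^2 + 51*u - 36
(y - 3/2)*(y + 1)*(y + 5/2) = y^3 + 2*y^2 - 11*y/4 - 15/4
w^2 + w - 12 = (w - 3)*(w + 4)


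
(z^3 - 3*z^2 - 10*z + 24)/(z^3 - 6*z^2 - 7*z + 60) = (z - 2)/(z - 5)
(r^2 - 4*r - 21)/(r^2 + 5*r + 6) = (r - 7)/(r + 2)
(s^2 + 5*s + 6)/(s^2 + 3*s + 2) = (s + 3)/(s + 1)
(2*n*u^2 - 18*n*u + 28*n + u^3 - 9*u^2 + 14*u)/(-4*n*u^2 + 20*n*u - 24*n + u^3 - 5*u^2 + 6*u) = (2*n*u - 14*n + u^2 - 7*u)/(-4*n*u + 12*n + u^2 - 3*u)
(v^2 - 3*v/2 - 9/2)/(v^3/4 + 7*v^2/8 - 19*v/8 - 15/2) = 4*(2*v + 3)/(2*v^2 + 13*v + 20)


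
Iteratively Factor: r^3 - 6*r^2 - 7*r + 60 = (r + 3)*(r^2 - 9*r + 20) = (r - 4)*(r + 3)*(r - 5)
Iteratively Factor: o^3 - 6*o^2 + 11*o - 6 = (o - 1)*(o^2 - 5*o + 6) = (o - 3)*(o - 1)*(o - 2)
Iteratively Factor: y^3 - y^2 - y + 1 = (y - 1)*(y^2 - 1) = (y - 1)^2*(y + 1)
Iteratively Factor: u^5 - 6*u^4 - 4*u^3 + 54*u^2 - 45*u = (u)*(u^4 - 6*u^3 - 4*u^2 + 54*u - 45) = u*(u + 3)*(u^3 - 9*u^2 + 23*u - 15) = u*(u - 5)*(u + 3)*(u^2 - 4*u + 3) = u*(u - 5)*(u - 1)*(u + 3)*(u - 3)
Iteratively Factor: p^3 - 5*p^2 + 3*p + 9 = (p + 1)*(p^2 - 6*p + 9) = (p - 3)*(p + 1)*(p - 3)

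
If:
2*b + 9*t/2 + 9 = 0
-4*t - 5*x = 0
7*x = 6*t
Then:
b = -9/2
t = 0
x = 0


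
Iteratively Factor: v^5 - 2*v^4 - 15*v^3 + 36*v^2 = (v - 3)*(v^4 + v^3 - 12*v^2) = (v - 3)^2*(v^3 + 4*v^2) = v*(v - 3)^2*(v^2 + 4*v) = v*(v - 3)^2*(v + 4)*(v)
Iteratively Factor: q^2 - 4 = (q + 2)*(q - 2)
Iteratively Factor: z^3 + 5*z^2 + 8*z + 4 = (z + 1)*(z^2 + 4*z + 4) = (z + 1)*(z + 2)*(z + 2)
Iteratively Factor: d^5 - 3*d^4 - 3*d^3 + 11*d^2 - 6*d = (d - 1)*(d^4 - 2*d^3 - 5*d^2 + 6*d) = (d - 1)*(d + 2)*(d^3 - 4*d^2 + 3*d) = (d - 1)^2*(d + 2)*(d^2 - 3*d) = (d - 3)*(d - 1)^2*(d + 2)*(d)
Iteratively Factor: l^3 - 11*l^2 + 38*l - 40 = (l - 4)*(l^2 - 7*l + 10) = (l - 5)*(l - 4)*(l - 2)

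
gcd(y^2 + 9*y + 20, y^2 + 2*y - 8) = y + 4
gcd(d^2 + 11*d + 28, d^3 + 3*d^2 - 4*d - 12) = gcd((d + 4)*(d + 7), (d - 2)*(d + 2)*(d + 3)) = 1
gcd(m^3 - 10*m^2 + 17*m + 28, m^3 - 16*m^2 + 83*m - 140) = m^2 - 11*m + 28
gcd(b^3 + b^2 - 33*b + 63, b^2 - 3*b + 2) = 1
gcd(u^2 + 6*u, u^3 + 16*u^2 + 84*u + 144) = u + 6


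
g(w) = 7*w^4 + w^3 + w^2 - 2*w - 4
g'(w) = 28*w^3 + 3*w^2 + 2*w - 2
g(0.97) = 2.11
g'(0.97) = 28.32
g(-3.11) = 636.66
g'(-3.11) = -821.45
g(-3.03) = 573.45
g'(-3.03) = -759.42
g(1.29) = 16.62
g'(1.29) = 65.68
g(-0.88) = 2.05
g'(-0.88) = -20.52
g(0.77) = -2.03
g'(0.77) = 14.10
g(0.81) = -1.42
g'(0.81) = 16.47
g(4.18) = 2215.14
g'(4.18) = 2103.75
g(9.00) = 46715.00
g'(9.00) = 20671.00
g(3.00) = 593.00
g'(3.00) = 787.00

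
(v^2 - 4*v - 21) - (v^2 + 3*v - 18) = -7*v - 3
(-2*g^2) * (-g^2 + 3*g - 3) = 2*g^4 - 6*g^3 + 6*g^2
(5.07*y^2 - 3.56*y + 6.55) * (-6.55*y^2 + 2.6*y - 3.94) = -33.2085*y^4 + 36.5*y^3 - 72.1343*y^2 + 31.0564*y - 25.807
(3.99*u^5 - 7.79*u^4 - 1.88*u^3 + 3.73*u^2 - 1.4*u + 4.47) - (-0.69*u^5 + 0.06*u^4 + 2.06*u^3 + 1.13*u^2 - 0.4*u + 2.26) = 4.68*u^5 - 7.85*u^4 - 3.94*u^3 + 2.6*u^2 - 1.0*u + 2.21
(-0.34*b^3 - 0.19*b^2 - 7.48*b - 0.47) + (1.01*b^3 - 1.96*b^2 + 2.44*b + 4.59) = 0.67*b^3 - 2.15*b^2 - 5.04*b + 4.12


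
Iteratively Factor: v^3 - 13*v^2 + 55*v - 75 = (v - 5)*(v^2 - 8*v + 15) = (v - 5)*(v - 3)*(v - 5)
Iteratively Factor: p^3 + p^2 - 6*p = (p + 3)*(p^2 - 2*p) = p*(p + 3)*(p - 2)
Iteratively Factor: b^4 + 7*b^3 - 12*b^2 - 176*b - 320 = (b - 5)*(b^3 + 12*b^2 + 48*b + 64) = (b - 5)*(b + 4)*(b^2 + 8*b + 16) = (b - 5)*(b + 4)^2*(b + 4)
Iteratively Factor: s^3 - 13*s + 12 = (s - 1)*(s^2 + s - 12) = (s - 3)*(s - 1)*(s + 4)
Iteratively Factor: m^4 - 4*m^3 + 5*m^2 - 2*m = (m - 1)*(m^3 - 3*m^2 + 2*m) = (m - 1)^2*(m^2 - 2*m) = m*(m - 1)^2*(m - 2)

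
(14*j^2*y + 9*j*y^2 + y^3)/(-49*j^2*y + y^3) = (2*j + y)/(-7*j + y)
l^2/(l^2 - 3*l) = l/(l - 3)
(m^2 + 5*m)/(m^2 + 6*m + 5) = m/(m + 1)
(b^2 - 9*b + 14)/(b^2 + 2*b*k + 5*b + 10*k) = (b^2 - 9*b + 14)/(b^2 + 2*b*k + 5*b + 10*k)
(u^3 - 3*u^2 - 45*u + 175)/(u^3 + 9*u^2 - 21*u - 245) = (u - 5)/(u + 7)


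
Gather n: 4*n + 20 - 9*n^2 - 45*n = -9*n^2 - 41*n + 20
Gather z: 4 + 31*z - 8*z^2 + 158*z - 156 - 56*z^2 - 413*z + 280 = -64*z^2 - 224*z + 128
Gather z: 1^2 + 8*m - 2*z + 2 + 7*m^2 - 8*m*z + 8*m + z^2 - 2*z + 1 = 7*m^2 + 16*m + z^2 + z*(-8*m - 4) + 4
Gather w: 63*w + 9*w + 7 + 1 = 72*w + 8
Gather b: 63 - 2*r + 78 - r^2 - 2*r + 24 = -r^2 - 4*r + 165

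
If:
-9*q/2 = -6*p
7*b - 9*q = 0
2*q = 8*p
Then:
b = 0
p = 0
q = 0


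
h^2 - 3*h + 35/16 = (h - 7/4)*(h - 5/4)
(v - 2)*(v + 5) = v^2 + 3*v - 10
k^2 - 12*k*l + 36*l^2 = (k - 6*l)^2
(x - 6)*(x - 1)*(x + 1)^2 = x^4 - 5*x^3 - 7*x^2 + 5*x + 6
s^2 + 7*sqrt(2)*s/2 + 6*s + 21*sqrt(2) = (s + 6)*(s + 7*sqrt(2)/2)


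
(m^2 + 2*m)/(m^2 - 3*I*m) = (m + 2)/(m - 3*I)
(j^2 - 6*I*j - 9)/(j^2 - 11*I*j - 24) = (j - 3*I)/(j - 8*I)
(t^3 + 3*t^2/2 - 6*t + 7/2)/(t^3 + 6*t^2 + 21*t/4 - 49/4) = 2*(t - 1)/(2*t + 7)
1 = 1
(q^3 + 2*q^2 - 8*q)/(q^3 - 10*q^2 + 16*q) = (q + 4)/(q - 8)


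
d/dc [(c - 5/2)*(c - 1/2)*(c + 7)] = 3*c^2 + 8*c - 79/4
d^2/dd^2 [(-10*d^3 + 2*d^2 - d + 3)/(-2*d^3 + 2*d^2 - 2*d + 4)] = (8*d^6 - 27*d^5 + 105*d^4 - 16*d^3 - 54*d^2 + 105*d - 3)/(d^9 - 3*d^8 + 6*d^7 - 13*d^6 + 18*d^5 - 21*d^4 + 25*d^3 - 18*d^2 + 12*d - 8)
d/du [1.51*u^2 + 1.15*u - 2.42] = 3.02*u + 1.15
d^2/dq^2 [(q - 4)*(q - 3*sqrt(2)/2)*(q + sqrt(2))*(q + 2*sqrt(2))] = 12*q^2 - 24*q + 9*sqrt(2)*q - 12*sqrt(2) - 10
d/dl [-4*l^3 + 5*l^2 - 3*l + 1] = -12*l^2 + 10*l - 3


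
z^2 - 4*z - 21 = (z - 7)*(z + 3)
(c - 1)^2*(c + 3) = c^3 + c^2 - 5*c + 3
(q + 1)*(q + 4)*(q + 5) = q^3 + 10*q^2 + 29*q + 20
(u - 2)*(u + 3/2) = u^2 - u/2 - 3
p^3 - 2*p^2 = p^2*(p - 2)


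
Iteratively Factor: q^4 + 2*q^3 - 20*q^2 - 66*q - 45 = (q + 1)*(q^3 + q^2 - 21*q - 45) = (q + 1)*(q + 3)*(q^2 - 2*q - 15) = (q - 5)*(q + 1)*(q + 3)*(q + 3)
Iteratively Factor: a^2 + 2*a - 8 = (a - 2)*(a + 4)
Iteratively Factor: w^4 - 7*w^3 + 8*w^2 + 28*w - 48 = (w - 4)*(w^3 - 3*w^2 - 4*w + 12) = (w - 4)*(w + 2)*(w^2 - 5*w + 6) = (w - 4)*(w - 3)*(w + 2)*(w - 2)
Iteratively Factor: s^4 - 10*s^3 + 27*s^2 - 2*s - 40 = (s + 1)*(s^3 - 11*s^2 + 38*s - 40) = (s - 2)*(s + 1)*(s^2 - 9*s + 20) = (s - 4)*(s - 2)*(s + 1)*(s - 5)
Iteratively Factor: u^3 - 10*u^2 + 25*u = (u - 5)*(u^2 - 5*u) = (u - 5)^2*(u)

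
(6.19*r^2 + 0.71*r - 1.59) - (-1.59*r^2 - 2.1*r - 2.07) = 7.78*r^2 + 2.81*r + 0.48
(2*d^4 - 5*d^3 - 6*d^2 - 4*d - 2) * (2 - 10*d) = -20*d^5 + 54*d^4 + 50*d^3 + 28*d^2 + 12*d - 4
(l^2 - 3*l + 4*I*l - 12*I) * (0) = 0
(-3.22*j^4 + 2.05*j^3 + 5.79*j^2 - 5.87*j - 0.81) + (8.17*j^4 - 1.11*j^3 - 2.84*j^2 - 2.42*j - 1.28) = 4.95*j^4 + 0.94*j^3 + 2.95*j^2 - 8.29*j - 2.09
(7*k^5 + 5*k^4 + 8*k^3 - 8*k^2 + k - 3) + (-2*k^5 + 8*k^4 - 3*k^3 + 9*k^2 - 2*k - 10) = 5*k^5 + 13*k^4 + 5*k^3 + k^2 - k - 13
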